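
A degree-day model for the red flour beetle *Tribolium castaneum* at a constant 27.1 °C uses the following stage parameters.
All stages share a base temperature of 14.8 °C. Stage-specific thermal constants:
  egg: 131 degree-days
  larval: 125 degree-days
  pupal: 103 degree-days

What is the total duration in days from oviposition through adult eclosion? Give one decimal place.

Daily accumulation at 27.1 °C = 27.1 − 14.8 = 12.3 DD/day.
Total K = 131 + 125 + 103 = 359 DD.
Total duration = 359 / 12.3 = 29.187 ≈ 29.2 days.

29.2 days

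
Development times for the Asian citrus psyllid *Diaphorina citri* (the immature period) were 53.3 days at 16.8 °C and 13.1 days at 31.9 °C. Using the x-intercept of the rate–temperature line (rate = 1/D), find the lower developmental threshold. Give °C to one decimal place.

Equal thermal constants: D₁(T₁ − T_b) = D₂(T₂ − T_b).
53.3·(16.8 − T_b) = 13.1·(31.9 − T_b)
T_b = (53.3·16.8 − 13.1·31.9) / (53.3 − 13.1) = 477.55 / 40.2 = 11.879 °C ≈ 11.9 °C.

11.9 °C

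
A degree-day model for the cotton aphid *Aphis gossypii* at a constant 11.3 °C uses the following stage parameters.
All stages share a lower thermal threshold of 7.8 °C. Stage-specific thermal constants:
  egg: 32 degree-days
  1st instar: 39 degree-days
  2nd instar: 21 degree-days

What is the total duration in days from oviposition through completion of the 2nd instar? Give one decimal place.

Daily accumulation at 11.3 °C = 11.3 − 7.8 = 3.5 DD/day.
Total K = 32 + 39 + 21 = 92 DD.
Total duration = 92 / 3.5 = 26.286 ≈ 26.3 days.

26.3 days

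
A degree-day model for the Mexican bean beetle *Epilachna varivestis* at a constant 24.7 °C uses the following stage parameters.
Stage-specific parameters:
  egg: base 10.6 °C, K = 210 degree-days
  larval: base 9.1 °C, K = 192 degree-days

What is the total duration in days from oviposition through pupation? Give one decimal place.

egg: 210 / (24.7 − 10.6) = 210 / 14.1 = 14.894 d.
larval: 192 / (24.7 − 9.1) = 192 / 15.6 = 12.308 d.
Sum = 27.201 ≈ 27.2 days.

27.2 days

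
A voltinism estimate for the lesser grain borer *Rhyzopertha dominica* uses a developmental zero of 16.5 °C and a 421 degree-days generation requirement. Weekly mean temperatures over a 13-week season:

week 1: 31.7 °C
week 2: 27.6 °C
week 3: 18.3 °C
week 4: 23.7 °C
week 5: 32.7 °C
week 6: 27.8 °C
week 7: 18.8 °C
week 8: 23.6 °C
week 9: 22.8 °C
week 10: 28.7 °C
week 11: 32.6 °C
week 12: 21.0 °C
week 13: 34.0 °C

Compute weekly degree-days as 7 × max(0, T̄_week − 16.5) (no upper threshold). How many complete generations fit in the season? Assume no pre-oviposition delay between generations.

2 generations

Weekly DD (7 × max(0, T̄ − 16.5)): 106.4, 77.7, 12.6, 50.4, 113.4, 79.1, 16.1, 49.7, 44.1, 85.4, 112.7, 31.5, 122.5.
Season total = 901.6 DD.
Complete generations = ⌊901.6 / 421⌋ = 2.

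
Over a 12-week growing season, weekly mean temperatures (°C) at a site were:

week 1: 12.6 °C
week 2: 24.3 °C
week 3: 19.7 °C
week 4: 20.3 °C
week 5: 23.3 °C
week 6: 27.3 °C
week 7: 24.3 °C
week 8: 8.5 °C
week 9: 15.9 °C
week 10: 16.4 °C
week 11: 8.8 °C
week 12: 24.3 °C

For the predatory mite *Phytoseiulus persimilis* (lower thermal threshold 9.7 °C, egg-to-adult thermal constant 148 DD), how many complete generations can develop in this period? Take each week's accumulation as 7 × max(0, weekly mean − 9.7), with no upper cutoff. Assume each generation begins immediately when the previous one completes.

5 generations

Weekly DD (7 × max(0, T̄ − 9.7)): 20.3, 102.2, 70.0, 74.2, 95.2, 123.2, 102.2, 0.0, 43.4, 46.9, 0.0, 102.2.
Season total = 779.8 DD.
Complete generations = ⌊779.8 / 148⌋ = 5.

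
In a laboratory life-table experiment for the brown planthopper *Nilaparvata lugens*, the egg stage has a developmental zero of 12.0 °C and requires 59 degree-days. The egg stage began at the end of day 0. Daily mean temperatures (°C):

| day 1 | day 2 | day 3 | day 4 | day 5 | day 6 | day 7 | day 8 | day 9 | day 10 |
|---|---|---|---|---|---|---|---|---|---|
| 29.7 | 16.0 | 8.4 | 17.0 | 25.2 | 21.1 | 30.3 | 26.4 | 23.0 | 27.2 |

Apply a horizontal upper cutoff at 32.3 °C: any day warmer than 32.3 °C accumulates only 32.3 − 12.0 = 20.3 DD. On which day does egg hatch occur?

day 7

Daily DD above 12.0 °C (capped at 20.3): 17.7, 4.0, 0.0, 5.0, 13.2, 9.1, 18.3, 14.4, 11.0, 15.2.
Cumulative: 17.7, 21.7, 21.7, 26.7, 39.9, 49.0, 67.3, 81.7, 92.7, 107.9.
The total first reaches 59 DD on day 7.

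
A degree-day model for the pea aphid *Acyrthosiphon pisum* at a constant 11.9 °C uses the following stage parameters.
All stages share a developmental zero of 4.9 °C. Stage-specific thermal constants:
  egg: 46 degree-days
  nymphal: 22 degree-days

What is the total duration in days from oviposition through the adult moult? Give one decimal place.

9.7 days

Daily accumulation at 11.9 °C = 11.9 − 4.9 = 7.0 DD/day.
Total K = 46 + 22 = 68 DD.
Total duration = 68 / 7.0 = 9.714 ≈ 9.7 days.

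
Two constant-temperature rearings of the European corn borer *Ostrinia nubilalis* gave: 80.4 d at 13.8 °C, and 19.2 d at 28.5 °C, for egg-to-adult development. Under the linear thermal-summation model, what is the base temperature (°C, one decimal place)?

9.2 °C

Under the model K = D·(T − T_b), so D₁·(T₁ − T_b) = D₂·(T₂ − T_b).
80.4·(13.8 − T_b) = 19.2·(28.5 − T_b)
T_b = (80.4·13.8 − 19.2·28.5) / (80.4 − 19.2) = 562.32 / 61.2 = 9.188 °C ≈ 9.2 °C.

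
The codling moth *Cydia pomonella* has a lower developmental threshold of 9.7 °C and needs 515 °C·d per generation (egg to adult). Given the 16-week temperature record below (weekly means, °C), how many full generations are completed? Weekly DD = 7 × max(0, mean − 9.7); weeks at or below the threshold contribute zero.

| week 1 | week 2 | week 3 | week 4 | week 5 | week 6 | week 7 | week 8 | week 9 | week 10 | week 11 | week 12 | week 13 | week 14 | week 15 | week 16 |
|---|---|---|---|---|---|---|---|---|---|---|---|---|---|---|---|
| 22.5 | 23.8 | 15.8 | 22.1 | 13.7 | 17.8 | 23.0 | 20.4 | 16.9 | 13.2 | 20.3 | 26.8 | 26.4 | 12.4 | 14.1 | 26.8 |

2 generations

Weekly DD (7 × max(0, T̄ − 9.7)): 89.6, 98.7, 42.7, 86.8, 28.0, 56.7, 93.1, 74.9, 50.4, 24.5, 74.2, 119.7, 116.9, 18.9, 30.8, 119.7.
Season total = 1125.6 DD.
Complete generations = ⌊1125.6 / 515⌋ = 2.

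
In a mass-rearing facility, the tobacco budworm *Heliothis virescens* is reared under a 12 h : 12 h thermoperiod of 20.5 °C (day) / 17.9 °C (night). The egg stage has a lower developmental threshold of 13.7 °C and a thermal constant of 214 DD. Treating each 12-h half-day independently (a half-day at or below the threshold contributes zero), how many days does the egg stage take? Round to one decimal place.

Day half: max(0, 20.5 − 13.7) × 0.5 = 6.8 × 0.5 = 3.40 DD.
Night half: max(0, 17.9 − 13.7) × 0.5 = 4.2 × 0.5 = 2.10 DD.
Per 24 h: 5.50 DD/day.
Duration = 214 / 5.50 = 38.909 ≈ 38.9 days.

38.9 days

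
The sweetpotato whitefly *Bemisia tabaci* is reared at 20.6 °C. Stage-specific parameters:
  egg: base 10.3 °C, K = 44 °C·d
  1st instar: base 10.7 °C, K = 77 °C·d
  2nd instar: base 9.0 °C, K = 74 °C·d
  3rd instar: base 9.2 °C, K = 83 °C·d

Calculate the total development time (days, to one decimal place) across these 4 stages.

egg: 44 / (20.6 − 10.3) = 44 / 10.3 = 4.272 d.
1st instar: 77 / (20.6 − 10.7) = 77 / 9.9 = 7.778 d.
2nd instar: 74 / (20.6 − 9.0) = 74 / 11.6 = 6.379 d.
3rd instar: 83 / (20.6 − 9.2) = 83 / 11.4 = 7.281 d.
Sum = 25.710 ≈ 25.7 days.

25.7 days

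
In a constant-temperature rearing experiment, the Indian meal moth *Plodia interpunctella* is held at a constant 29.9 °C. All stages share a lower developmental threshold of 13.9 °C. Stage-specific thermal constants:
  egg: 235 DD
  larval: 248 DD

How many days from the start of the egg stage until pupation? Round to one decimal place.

30.2 days

Daily accumulation at 29.9 °C = 29.9 − 13.9 = 16.0 DD/day.
Total K = 235 + 248 = 483 DD.
Total duration = 483 / 16.0 = 30.188 ≈ 30.2 days.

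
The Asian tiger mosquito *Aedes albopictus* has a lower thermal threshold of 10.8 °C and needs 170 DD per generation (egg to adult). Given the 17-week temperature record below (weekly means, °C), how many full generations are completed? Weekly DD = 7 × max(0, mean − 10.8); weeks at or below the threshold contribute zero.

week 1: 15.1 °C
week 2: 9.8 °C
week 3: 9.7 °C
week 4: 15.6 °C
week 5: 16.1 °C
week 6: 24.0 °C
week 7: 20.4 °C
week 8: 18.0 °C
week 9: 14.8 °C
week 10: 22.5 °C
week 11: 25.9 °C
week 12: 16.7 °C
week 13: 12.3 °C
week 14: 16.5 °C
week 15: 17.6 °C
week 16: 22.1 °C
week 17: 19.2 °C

4 generations

Weekly DD (7 × max(0, T̄ − 10.8)): 30.1, 0.0, 0.0, 33.6, 37.1, 92.4, 67.2, 50.4, 28.0, 81.9, 105.7, 41.3, 10.5, 39.9, 47.6, 79.1, 58.8.
Season total = 803.6 DD.
Complete generations = ⌊803.6 / 170⌋ = 4.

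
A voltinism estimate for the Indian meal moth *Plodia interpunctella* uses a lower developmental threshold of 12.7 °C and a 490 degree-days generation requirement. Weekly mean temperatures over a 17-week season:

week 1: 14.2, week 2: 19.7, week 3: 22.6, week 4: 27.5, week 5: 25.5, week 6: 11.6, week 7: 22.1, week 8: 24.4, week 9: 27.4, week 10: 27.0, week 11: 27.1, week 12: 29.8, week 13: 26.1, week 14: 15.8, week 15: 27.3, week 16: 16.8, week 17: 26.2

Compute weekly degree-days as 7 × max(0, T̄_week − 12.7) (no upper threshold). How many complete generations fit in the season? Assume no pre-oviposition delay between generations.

2 generations

Weekly DD (7 × max(0, T̄ − 12.7)): 10.5, 49.0, 69.3, 103.6, 89.6, 0.0, 65.8, 81.9, 102.9, 100.1, 100.8, 119.7, 93.8, 21.7, 102.2, 28.7, 94.5.
Season total = 1234.1 DD.
Complete generations = ⌊1234.1 / 490⌋ = 2.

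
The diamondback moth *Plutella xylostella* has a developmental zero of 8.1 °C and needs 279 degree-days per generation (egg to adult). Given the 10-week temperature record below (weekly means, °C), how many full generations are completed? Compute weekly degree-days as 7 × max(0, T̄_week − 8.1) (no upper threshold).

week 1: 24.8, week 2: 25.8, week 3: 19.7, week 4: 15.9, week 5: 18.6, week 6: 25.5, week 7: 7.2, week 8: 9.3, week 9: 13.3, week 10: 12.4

Weekly DD (7 × max(0, T̄ − 8.1)): 116.9, 123.9, 81.2, 54.6, 73.5, 121.8, 0.0, 8.4, 36.4, 30.1.
Season total = 646.8 DD.
Complete generations = ⌊646.8 / 279⌋ = 2.

2 generations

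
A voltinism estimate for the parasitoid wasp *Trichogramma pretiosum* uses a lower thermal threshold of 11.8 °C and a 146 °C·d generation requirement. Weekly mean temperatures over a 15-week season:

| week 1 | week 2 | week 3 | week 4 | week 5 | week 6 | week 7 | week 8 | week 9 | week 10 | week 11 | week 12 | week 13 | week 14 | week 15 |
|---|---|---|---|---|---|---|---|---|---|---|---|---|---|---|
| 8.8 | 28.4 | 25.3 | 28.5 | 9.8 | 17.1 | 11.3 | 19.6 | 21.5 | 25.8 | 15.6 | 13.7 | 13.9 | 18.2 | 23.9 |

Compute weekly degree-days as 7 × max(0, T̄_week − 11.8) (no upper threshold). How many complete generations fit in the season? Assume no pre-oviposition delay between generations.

5 generations

Weekly DD (7 × max(0, T̄ − 11.8)): 0.0, 116.2, 94.5, 116.9, 0.0, 37.1, 0.0, 54.6, 67.9, 98.0, 26.6, 13.3, 14.7, 44.8, 84.7.
Season total = 769.3 DD.
Complete generations = ⌊769.3 / 146⌋ = 5.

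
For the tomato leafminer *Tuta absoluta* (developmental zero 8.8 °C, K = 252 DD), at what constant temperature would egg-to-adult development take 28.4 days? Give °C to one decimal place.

Required daily accumulation = 252 / 28.4 = 8.873 DD/day.
T = T_base + 8.873 = 8.8 + 8.873 = 17.673 ≈ 17.7 °C.

17.7 °C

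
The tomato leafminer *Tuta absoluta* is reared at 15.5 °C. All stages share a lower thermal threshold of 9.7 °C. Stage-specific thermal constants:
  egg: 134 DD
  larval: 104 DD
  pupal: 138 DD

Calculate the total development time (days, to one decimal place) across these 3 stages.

64.8 days

Daily accumulation at 15.5 °C = 15.5 − 9.7 = 5.8 DD/day.
Total K = 134 + 104 + 138 = 376 DD.
Total duration = 376 / 5.8 = 64.828 ≈ 64.8 days.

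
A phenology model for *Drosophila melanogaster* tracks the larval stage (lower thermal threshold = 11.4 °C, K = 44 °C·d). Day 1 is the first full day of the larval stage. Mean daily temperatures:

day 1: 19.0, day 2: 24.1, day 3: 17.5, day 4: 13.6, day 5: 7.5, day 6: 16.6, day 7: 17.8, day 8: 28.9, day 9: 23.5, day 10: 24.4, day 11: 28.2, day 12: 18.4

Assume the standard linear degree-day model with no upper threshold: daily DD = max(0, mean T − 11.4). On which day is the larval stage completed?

Daily DD above 11.4 °C: 7.6, 12.7, 6.1, 2.2, 0.0, 5.2, 6.4, 17.5, 12.1, 13.0, 16.8, 7.0.
Cumulative: 7.6, 20.3, 26.4, 28.6, 28.6, 33.8, 40.2, 57.7, 69.8, 82.8, 99.6, 106.6.
The total first reaches 44 DD on day 8.

day 8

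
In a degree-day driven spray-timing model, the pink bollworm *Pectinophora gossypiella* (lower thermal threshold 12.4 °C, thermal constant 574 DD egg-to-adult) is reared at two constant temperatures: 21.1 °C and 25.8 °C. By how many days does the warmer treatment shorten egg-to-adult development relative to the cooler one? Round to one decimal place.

At 21.1 °C: 574 / (21.1 − 12.4) = 574 / 8.7 = 65.977 d.
At 25.8 °C: 574 / (25.8 − 12.4) = 574 / 13.4 = 42.836 d.
Difference = |65.977 − 42.836| = 23.141 ≈ 23.1 days.

23.1 days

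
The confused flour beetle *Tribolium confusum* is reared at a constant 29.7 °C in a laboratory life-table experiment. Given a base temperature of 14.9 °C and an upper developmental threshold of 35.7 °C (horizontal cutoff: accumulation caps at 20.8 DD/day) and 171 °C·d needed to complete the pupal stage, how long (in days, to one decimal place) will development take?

Daily accumulation = 29.7 − 14.9 = 14.8 DD/day.
Duration = 171 / 14.8 = 11.554 ≈ 11.6 days.

11.6 days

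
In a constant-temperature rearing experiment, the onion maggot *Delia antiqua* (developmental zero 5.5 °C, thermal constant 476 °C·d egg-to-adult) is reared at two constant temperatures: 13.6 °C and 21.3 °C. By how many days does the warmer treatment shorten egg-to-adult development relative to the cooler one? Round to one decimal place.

At 13.6 °C: 476 / (13.6 − 5.5) = 476 / 8.1 = 58.765 d.
At 21.3 °C: 476 / (21.3 − 5.5) = 476 / 15.8 = 30.127 d.
Difference = |58.765 − 30.127| = 28.639 ≈ 28.6 days.

28.6 days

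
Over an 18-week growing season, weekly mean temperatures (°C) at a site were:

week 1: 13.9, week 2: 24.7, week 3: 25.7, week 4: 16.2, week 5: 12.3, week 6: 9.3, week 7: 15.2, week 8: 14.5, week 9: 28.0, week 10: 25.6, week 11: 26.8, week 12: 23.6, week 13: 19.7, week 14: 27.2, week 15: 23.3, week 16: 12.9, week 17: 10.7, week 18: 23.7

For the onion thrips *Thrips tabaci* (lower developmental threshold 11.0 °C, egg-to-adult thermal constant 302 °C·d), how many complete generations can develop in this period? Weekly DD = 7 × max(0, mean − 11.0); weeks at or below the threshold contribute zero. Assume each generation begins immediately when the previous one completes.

3 generations

Weekly DD (7 × max(0, T̄ − 11.0)): 20.3, 95.9, 102.9, 36.4, 9.1, 0.0, 29.4, 24.5, 119.0, 102.2, 110.6, 88.2, 60.9, 113.4, 86.1, 13.3, 0.0, 88.9.
Season total = 1101.1 DD.
Complete generations = ⌊1101.1 / 302⌋ = 3.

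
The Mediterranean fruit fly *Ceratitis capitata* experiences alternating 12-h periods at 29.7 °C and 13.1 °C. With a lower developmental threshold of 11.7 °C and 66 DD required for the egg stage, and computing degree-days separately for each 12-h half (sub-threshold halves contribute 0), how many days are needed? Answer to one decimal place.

6.8 days

Day half: max(0, 29.7 − 11.7) × 0.5 = 18.0 × 0.5 = 9.00 DD.
Night half: max(0, 13.1 − 11.7) × 0.5 = 1.4 × 0.5 = 0.70 DD.
Per 24 h: 9.70 DD/day.
Duration = 66 / 9.70 = 6.804 ≈ 6.8 days.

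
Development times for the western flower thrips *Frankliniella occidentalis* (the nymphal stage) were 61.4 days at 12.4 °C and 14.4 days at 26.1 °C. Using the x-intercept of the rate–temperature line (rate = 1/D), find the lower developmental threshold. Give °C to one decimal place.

Linear rate model ⇒ the product D·(T − T_b) is constant across temperatures.
61.4·(12.4 − T_b) = 14.4·(26.1 − T_b)
T_b = (61.4·12.4 − 14.4·26.1) / (61.4 − 14.4) = 385.52 / 47.0 = 8.203 °C ≈ 8.2 °C.

8.2 °C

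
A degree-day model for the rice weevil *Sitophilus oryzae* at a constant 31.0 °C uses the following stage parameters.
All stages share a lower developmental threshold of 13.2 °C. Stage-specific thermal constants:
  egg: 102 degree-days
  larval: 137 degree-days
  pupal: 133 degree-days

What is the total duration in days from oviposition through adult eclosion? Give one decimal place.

20.9 days

Daily accumulation at 31.0 °C = 31.0 − 13.2 = 17.8 DD/day.
Total K = 102 + 137 + 133 = 372 DD.
Total duration = 372 / 17.8 = 20.899 ≈ 20.9 days.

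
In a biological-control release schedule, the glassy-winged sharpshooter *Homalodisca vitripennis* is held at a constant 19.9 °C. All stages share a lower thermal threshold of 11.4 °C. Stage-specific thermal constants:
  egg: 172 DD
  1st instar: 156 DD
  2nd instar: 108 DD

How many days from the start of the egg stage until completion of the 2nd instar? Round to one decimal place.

Daily accumulation at 19.9 °C = 19.9 − 11.4 = 8.5 DD/day.
Total K = 172 + 156 + 108 = 436 DD.
Total duration = 436 / 8.5 = 51.294 ≈ 51.3 days.

51.3 days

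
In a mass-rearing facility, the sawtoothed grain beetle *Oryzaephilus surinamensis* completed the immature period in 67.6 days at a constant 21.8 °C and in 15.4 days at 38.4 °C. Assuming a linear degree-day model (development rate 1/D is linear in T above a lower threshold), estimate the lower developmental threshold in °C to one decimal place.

Under the model K = D·(T − T_b), so D₁·(T₁ − T_b) = D₂·(T₂ − T_b).
67.6·(21.8 − T_b) = 15.4·(38.4 − T_b)
T_b = (67.6·21.8 − 15.4·38.4) / (67.6 − 15.4) = 882.32 / 52.2 = 16.903 °C ≈ 16.9 °C.

16.9 °C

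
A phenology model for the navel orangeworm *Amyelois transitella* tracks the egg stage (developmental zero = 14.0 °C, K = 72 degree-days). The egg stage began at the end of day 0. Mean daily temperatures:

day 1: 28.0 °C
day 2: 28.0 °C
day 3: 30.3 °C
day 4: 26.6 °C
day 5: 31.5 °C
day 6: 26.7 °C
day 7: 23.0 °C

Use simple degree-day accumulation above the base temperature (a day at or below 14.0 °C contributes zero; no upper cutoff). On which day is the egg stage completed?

Daily DD above 14.0 °C: 14.0, 14.0, 16.3, 12.6, 17.5, 12.7, 9.0.
Cumulative: 14.0, 28.0, 44.3, 56.9, 74.4, 87.1, 96.1.
The total first reaches 72 DD on day 5.

day 5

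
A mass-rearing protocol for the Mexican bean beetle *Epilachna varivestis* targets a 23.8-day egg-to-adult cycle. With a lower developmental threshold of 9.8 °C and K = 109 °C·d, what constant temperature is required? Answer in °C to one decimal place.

Required daily accumulation = 109 / 23.8 = 4.580 DD/day.
T = T_base + 4.580 = 9.8 + 4.580 = 14.380 ≈ 14.4 °C.

14.4 °C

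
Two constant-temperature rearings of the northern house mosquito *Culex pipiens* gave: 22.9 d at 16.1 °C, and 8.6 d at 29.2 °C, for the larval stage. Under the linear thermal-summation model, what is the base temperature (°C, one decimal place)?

Equal thermal constants: D₁(T₁ − T_b) = D₂(T₂ − T_b).
22.9·(16.1 − T_b) = 8.6·(29.2 − T_b)
T_b = (22.9·16.1 − 8.6·29.2) / (22.9 − 8.6) = 117.57 / 14.3 = 8.222 °C ≈ 8.2 °C.

8.2 °C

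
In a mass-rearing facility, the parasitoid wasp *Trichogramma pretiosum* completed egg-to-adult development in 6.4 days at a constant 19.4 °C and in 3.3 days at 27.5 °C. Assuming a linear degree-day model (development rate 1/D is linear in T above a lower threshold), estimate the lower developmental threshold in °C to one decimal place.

Under the model K = D·(T − T_b), so D₁·(T₁ − T_b) = D₂·(T₂ − T_b).
6.4·(19.4 − T_b) = 3.3·(27.5 − T_b)
T_b = (6.4·19.4 − 3.3·27.5) / (6.4 − 3.3) = 33.41 / 3.1 = 10.777 °C ≈ 10.8 °C.

10.8 °C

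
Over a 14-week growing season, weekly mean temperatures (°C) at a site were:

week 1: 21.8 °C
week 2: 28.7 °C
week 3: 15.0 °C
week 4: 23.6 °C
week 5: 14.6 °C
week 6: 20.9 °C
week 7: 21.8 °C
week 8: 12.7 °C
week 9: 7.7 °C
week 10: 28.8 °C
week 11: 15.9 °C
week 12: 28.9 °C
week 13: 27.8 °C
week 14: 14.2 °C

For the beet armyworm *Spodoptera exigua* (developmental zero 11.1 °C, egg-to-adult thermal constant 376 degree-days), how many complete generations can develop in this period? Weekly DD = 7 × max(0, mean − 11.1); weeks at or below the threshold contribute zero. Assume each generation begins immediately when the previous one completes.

Weekly DD (7 × max(0, T̄ − 11.1)): 74.9, 123.2, 27.3, 87.5, 24.5, 68.6, 74.9, 11.2, 0.0, 123.9, 33.6, 124.6, 116.9, 21.7.
Season total = 912.8 DD.
Complete generations = ⌊912.8 / 376⌋ = 2.

2 generations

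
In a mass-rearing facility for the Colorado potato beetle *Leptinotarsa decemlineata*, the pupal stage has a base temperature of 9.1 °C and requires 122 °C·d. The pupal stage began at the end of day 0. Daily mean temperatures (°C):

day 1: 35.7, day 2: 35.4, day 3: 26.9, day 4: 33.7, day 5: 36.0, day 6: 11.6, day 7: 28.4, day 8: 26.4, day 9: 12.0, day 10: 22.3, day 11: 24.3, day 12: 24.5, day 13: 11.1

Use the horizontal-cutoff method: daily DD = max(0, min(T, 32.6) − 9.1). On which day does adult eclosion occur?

Daily DD above 9.1 °C (capped at 23.5): 23.5, 23.5, 17.8, 23.5, 23.5, 2.5, 19.3, 17.3, 2.9, 13.2, 15.2, 15.4, 2.0.
Cumulative: 23.5, 47.0, 64.8, 88.3, 111.8, 114.3, 133.6, 150.9, 153.8, 167.0, 182.2, 197.6, 199.6.
The total first reaches 122 DD on day 7.

day 7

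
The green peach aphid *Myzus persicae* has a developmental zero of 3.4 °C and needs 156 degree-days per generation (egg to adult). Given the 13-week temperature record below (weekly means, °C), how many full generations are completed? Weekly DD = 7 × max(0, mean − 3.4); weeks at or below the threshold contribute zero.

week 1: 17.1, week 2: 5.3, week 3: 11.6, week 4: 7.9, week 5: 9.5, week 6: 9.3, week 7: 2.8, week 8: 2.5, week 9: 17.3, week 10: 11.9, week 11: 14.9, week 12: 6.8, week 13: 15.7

4 generations

Weekly DD (7 × max(0, T̄ − 3.4)): 95.9, 13.3, 57.4, 31.5, 42.7, 41.3, 0.0, 0.0, 97.3, 59.5, 80.5, 23.8, 86.1.
Season total = 629.3 DD.
Complete generations = ⌊629.3 / 156⌋ = 4.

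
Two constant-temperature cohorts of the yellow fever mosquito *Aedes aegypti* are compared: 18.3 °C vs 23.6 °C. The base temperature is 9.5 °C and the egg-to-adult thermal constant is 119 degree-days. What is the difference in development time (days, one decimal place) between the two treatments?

5.1 days

At 18.3 °C: 119 / (18.3 − 9.5) = 119 / 8.8 = 13.523 d.
At 23.6 °C: 119 / (23.6 − 9.5) = 119 / 14.1 = 8.440 d.
Difference = |13.523 − 8.440| = 5.083 ≈ 5.1 days.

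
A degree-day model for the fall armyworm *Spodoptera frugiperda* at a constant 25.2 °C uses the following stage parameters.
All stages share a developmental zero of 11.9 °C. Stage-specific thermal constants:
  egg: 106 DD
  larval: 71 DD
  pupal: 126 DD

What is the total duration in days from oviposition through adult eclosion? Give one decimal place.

Daily accumulation at 25.2 °C = 25.2 − 11.9 = 13.3 DD/day.
Total K = 106 + 71 + 126 = 303 DD.
Total duration = 303 / 13.3 = 22.782 ≈ 22.8 days.

22.8 days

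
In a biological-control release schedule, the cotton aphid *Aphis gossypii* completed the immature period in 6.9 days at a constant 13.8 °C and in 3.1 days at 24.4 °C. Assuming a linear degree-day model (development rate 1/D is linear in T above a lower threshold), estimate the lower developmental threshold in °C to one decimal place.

5.2 °C

Under the model K = D·(T − T_b), so D₁·(T₁ − T_b) = D₂·(T₂ − T_b).
6.9·(13.8 − T_b) = 3.1·(24.4 − T_b)
T_b = (6.9·13.8 − 3.1·24.4) / (6.9 − 3.1) = 19.58 / 3.8 = 5.153 °C ≈ 5.2 °C.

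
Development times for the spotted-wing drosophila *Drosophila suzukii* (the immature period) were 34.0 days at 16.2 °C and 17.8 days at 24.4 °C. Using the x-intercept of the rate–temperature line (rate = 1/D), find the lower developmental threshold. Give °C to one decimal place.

Equal thermal constants: D₁(T₁ − T_b) = D₂(T₂ − T_b).
34.0·(16.2 − T_b) = 17.8·(24.4 − T_b)
T_b = (34.0·16.2 − 17.8·24.4) / (34.0 − 17.8) = 116.48 / 16.2 = 7.190 °C ≈ 7.2 °C.

7.2 °C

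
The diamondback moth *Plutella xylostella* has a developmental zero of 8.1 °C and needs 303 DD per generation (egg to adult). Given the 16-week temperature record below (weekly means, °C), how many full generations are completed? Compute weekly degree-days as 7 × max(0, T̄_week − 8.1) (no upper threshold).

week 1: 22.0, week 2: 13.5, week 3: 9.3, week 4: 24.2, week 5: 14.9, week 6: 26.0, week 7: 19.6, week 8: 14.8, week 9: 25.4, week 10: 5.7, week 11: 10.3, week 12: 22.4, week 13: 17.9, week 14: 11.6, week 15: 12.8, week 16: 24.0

3 generations

Weekly DD (7 × max(0, T̄ − 8.1)): 97.3, 37.8, 8.4, 112.7, 47.6, 125.3, 80.5, 46.9, 121.1, 0.0, 15.4, 100.1, 68.6, 24.5, 32.9, 111.3.
Season total = 1030.4 DD.
Complete generations = ⌊1030.4 / 303⌋ = 3.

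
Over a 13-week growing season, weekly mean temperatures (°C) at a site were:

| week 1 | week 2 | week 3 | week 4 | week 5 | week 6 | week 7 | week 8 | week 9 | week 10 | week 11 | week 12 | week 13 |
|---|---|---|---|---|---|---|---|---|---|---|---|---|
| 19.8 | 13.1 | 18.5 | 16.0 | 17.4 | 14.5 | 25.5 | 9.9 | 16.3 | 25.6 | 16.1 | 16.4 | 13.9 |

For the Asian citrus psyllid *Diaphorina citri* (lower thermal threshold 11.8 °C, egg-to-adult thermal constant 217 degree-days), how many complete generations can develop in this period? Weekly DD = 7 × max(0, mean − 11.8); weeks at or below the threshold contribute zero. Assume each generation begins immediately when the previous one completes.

2 generations

Weekly DD (7 × max(0, T̄ − 11.8)): 56.0, 9.1, 46.9, 29.4, 39.2, 18.9, 95.9, 0.0, 31.5, 96.6, 30.1, 32.2, 14.7.
Season total = 500.5 DD.
Complete generations = ⌊500.5 / 217⌋ = 2.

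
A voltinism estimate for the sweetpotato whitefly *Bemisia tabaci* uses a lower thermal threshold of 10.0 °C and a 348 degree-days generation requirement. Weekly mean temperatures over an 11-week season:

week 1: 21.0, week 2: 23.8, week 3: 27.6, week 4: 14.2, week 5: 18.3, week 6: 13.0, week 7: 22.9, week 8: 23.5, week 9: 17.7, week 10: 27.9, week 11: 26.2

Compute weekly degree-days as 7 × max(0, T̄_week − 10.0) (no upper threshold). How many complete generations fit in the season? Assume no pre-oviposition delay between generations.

2 generations

Weekly DD (7 × max(0, T̄ − 10.0)): 77.0, 96.6, 123.2, 29.4, 58.1, 21.0, 90.3, 94.5, 53.9, 125.3, 113.4.
Season total = 882.7 DD.
Complete generations = ⌊882.7 / 348⌋ = 2.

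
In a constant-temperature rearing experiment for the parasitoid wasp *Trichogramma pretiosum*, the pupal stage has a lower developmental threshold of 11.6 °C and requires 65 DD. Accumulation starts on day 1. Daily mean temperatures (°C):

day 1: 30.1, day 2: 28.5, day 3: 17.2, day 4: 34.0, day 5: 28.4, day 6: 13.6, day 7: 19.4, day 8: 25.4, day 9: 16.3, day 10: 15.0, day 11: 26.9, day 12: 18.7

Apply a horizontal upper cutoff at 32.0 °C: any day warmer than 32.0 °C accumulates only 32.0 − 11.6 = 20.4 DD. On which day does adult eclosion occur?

day 5

Daily DD above 11.6 °C (capped at 20.4): 18.5, 16.9, 5.6, 20.4, 16.8, 2.0, 7.8, 13.8, 4.7, 3.4, 15.3, 7.1.
Cumulative: 18.5, 35.4, 41.0, 61.4, 78.2, 80.2, 88.0, 101.8, 106.5, 109.9, 125.2, 132.3.
The total first reaches 65 DD on day 5.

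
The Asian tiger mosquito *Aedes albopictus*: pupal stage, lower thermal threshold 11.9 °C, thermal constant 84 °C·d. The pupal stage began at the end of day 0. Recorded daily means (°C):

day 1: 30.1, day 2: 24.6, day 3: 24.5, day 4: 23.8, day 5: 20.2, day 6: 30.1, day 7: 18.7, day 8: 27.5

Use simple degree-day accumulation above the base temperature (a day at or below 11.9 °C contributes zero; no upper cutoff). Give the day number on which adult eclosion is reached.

Daily DD above 11.9 °C: 18.2, 12.7, 12.6, 11.9, 8.3, 18.2, 6.8, 15.6.
Cumulative: 18.2, 30.9, 43.5, 55.4, 63.7, 81.9, 88.7, 104.3.
The total first reaches 84 DD on day 7.

day 7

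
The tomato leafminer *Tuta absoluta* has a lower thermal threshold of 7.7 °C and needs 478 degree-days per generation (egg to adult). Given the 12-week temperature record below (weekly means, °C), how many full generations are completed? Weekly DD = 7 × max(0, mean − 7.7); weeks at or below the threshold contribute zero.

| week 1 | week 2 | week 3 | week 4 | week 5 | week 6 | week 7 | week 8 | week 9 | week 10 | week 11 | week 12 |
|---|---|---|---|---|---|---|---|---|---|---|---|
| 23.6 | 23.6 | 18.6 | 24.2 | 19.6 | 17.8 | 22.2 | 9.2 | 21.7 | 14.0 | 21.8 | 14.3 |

2 generations

Weekly DD (7 × max(0, T̄ − 7.7)): 111.3, 111.3, 76.3, 115.5, 83.3, 70.7, 101.5, 10.5, 98.0, 44.1, 98.7, 46.2.
Season total = 967.4 DD.
Complete generations = ⌊967.4 / 478⌋ = 2.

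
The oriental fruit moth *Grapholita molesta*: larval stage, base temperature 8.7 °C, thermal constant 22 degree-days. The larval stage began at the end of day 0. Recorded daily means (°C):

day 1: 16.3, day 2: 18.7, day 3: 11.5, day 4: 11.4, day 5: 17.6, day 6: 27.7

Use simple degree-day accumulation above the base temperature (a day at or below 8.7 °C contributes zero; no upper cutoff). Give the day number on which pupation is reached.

Daily DD above 8.7 °C: 7.6, 10.0, 2.8, 2.7, 8.9, 19.0.
Cumulative: 7.6, 17.6, 20.4, 23.1, 32.0, 51.0.
The total first reaches 22 DD on day 4.

day 4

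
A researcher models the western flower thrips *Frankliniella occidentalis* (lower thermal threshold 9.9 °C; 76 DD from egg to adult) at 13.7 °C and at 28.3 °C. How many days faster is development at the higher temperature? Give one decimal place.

15.9 days

At 13.7 °C: 76 / (13.7 − 9.9) = 76 / 3.8 = 20.000 d.
At 28.3 °C: 76 / (28.3 − 9.9) = 76 / 18.4 = 4.130 d.
Difference = |20.000 − 4.130| = 15.870 ≈ 15.9 days.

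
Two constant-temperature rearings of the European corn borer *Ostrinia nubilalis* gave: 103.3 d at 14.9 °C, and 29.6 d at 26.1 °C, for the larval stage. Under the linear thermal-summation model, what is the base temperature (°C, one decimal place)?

10.4 °C

Linear rate model ⇒ the product D·(T − T_b) is constant across temperatures.
103.3·(14.9 − T_b) = 29.6·(26.1 − T_b)
T_b = (103.3·14.9 − 29.6·26.1) / (103.3 − 29.6) = 766.61 / 73.7 = 10.402 °C ≈ 10.4 °C.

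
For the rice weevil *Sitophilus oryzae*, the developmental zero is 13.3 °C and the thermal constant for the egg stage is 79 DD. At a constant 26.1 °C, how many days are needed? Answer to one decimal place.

6.2 days

Daily accumulation = 26.1 − 13.3 = 12.8 DD/day.
Duration = 79 / 12.8 = 6.172 ≈ 6.2 days.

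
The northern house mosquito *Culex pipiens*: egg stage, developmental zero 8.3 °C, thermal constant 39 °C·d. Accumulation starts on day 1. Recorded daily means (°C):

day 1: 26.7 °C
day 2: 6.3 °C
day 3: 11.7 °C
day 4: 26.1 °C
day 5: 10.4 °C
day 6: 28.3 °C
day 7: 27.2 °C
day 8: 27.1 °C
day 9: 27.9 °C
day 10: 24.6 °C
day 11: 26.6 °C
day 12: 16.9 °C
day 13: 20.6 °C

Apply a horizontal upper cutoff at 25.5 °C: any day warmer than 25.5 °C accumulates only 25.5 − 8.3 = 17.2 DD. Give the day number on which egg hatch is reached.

Daily DD above 8.3 °C (capped at 17.2): 17.2, 0.0, 3.4, 17.2, 2.1, 17.2, 17.2, 17.2, 17.2, 16.3, 17.2, 8.6, 12.3.
Cumulative: 17.2, 17.2, 20.6, 37.8, 39.9, 57.1, 74.3, 91.5, 108.7, 125.0, 142.2, 150.8, 163.1.
The total first reaches 39 DD on day 5.

day 5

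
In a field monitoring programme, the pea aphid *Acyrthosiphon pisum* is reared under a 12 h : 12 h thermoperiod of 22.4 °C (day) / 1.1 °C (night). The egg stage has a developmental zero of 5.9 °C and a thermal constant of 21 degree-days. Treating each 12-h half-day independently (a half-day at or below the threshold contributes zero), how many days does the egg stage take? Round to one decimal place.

Day half: max(0, 22.4 − 5.9) × 0.5 = 16.5 × 0.5 = 8.25 DD.
Night half: max(0, 1.1 − 5.9) × 0.5 = 0.0 × 0.5 = 0.00 DD.
Per 24 h: 8.25 DD/day.
Duration = 21 / 8.25 = 2.545 ≈ 2.5 days.

2.5 days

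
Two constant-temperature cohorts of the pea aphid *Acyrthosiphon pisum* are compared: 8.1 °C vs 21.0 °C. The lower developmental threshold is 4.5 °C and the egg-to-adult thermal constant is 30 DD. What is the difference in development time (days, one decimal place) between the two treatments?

At 8.1 °C: 30 / (8.1 − 4.5) = 30 / 3.6 = 8.333 d.
At 21.0 °C: 30 / (21.0 − 4.5) = 30 / 16.5 = 1.818 d.
Difference = |8.333 − 1.818| = 6.515 ≈ 6.5 days.

6.5 days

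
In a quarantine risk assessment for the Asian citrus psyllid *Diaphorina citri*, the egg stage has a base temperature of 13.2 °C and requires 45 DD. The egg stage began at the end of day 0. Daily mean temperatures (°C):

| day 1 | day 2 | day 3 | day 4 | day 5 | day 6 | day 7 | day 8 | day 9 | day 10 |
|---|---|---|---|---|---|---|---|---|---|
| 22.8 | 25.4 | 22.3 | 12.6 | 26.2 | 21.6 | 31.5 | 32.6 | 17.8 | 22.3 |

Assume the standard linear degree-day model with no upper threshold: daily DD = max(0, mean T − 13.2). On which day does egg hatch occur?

Daily DD above 13.2 °C: 9.6, 12.2, 9.1, 0.0, 13.0, 8.4, 18.3, 19.4, 4.6, 9.1.
Cumulative: 9.6, 21.8, 30.9, 30.9, 43.9, 52.3, 70.6, 90.0, 94.6, 103.7.
The total first reaches 45 DD on day 6.

day 6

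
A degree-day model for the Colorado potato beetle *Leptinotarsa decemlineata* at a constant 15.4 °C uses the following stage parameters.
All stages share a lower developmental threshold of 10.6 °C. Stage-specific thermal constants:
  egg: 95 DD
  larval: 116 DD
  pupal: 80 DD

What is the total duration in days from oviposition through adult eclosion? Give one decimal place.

Daily accumulation at 15.4 °C = 15.4 − 10.6 = 4.8 DD/day.
Total K = 95 + 116 + 80 = 291 DD.
Total duration = 291 / 4.8 = 60.625 ≈ 60.6 days.

60.6 days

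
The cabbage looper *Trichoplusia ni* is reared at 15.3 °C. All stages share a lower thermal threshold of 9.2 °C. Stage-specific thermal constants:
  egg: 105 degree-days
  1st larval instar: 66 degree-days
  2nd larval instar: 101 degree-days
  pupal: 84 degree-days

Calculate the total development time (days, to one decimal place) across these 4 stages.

58.4 days

Daily accumulation at 15.3 °C = 15.3 − 9.2 = 6.1 DD/day.
Total K = 105 + 66 + 101 + 84 = 356 DD.
Total duration = 356 / 6.1 = 58.361 ≈ 58.4 days.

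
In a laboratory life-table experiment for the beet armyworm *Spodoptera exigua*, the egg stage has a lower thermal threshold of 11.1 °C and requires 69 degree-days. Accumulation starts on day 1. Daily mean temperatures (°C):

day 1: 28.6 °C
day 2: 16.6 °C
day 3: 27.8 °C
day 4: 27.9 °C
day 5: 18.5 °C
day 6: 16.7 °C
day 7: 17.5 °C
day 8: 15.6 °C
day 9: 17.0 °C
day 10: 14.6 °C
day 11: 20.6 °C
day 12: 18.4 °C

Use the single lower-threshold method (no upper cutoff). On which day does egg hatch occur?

Daily DD above 11.1 °C: 17.5, 5.5, 16.7, 16.8, 7.4, 5.6, 6.4, 4.5, 5.9, 3.5, 9.5, 7.3.
Cumulative: 17.5, 23.0, 39.7, 56.5, 63.9, 69.5, 75.9, 80.4, 86.3, 89.8, 99.3, 106.6.
The total first reaches 69 DD on day 6.

day 6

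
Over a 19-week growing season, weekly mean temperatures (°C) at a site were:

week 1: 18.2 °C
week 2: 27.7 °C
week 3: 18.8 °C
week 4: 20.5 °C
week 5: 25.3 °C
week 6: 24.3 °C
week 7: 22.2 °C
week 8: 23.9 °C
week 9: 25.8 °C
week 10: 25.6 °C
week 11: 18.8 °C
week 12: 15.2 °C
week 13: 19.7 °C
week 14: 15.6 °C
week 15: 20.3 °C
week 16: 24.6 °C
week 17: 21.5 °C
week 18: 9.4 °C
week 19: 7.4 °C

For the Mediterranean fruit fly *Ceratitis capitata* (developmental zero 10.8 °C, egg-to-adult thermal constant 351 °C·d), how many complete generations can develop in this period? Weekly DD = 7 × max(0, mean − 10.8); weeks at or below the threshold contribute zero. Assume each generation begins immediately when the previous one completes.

Weekly DD (7 × max(0, T̄ − 10.8)): 51.8, 118.3, 56.0, 67.9, 101.5, 94.5, 79.8, 91.7, 105.0, 103.6, 56.0, 30.8, 62.3, 33.6, 66.5, 96.6, 74.9, 0.0, 0.0.
Season total = 1290.8 DD.
Complete generations = ⌊1290.8 / 351⌋ = 3.

3 generations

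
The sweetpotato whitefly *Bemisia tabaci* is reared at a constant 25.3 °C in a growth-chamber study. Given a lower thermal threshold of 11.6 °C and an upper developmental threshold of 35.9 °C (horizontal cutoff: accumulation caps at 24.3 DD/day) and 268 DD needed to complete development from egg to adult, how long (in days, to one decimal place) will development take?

Daily accumulation = 25.3 − 11.6 = 13.7 DD/day.
Duration = 268 / 13.7 = 19.562 ≈ 19.6 days.

19.6 days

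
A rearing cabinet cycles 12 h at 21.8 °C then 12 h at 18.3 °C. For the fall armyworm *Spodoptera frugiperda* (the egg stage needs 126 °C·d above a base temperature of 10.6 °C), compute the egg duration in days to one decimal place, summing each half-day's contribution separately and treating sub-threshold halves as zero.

13.3 days

Day half: max(0, 21.8 − 10.6) × 0.5 = 11.2 × 0.5 = 5.60 DD.
Night half: max(0, 18.3 − 10.6) × 0.5 = 7.7 × 0.5 = 3.85 DD.
Per 24 h: 9.45 DD/day.
Duration = 126 / 9.45 = 13.333 ≈ 13.3 days.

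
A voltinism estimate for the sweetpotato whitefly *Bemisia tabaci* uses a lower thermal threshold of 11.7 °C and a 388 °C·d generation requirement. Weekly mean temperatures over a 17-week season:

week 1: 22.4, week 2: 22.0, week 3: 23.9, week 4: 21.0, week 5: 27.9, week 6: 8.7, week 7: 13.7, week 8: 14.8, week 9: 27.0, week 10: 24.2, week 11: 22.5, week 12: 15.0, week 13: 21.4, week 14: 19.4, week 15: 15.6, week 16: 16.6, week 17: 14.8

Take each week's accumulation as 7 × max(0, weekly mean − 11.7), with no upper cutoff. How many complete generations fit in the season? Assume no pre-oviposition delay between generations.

2 generations

Weekly DD (7 × max(0, T̄ − 11.7)): 74.9, 72.1, 85.4, 65.1, 113.4, 0.0, 14.0, 21.7, 107.1, 87.5, 75.6, 23.1, 67.9, 53.9, 27.3, 34.3, 21.7.
Season total = 945.0 DD.
Complete generations = ⌊945.0 / 388⌋ = 2.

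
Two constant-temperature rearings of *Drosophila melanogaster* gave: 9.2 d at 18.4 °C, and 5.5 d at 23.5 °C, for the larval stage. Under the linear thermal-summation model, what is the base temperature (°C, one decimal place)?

Linear rate model ⇒ the product D·(T − T_b) is constant across temperatures.
9.2·(18.4 − T_b) = 5.5·(23.5 − T_b)
T_b = (9.2·18.4 − 5.5·23.5) / (9.2 − 5.5) = 40.03 / 3.7 = 10.819 °C ≈ 10.8 °C.

10.8 °C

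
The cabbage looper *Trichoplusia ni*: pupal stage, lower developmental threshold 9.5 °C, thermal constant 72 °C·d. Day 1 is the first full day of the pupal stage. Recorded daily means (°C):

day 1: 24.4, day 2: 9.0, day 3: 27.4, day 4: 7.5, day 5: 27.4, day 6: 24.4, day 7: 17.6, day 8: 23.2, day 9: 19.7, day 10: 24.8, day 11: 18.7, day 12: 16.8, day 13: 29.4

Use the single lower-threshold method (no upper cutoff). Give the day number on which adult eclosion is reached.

day 7

Daily DD above 9.5 °C: 14.9, 0.0, 17.9, 0.0, 17.9, 14.9, 8.1, 13.7, 10.2, 15.3, 9.2, 7.3, 19.9.
Cumulative: 14.9, 14.9, 32.8, 32.8, 50.7, 65.6, 73.7, 87.4, 97.6, 112.9, 122.1, 129.4, 149.3.
The total first reaches 72 DD on day 7.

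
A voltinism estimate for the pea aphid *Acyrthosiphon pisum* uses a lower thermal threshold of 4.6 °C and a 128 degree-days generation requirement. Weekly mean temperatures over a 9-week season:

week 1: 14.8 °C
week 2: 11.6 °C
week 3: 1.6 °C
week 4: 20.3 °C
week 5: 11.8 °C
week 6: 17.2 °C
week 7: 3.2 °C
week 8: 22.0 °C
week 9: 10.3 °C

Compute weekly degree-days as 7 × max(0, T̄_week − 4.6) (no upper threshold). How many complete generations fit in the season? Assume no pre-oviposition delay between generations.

4 generations

Weekly DD (7 × max(0, T̄ − 4.6)): 71.4, 49.0, 0.0, 109.9, 50.4, 88.2, 0.0, 121.8, 39.9.
Season total = 530.6 DD.
Complete generations = ⌊530.6 / 128⌋ = 4.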